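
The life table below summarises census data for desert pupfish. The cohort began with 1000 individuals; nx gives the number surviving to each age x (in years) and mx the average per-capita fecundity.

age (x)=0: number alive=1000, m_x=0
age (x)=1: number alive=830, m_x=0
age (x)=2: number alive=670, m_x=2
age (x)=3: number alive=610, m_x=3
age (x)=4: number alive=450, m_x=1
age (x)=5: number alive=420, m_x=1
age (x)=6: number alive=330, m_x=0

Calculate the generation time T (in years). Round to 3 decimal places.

2.988

lx = nx/n0 = nx/1000: 1, 0.83, 0.67, 0.61, 0.45, 0.42, 0.33
lx·mx: 0, 0, 1.34, 1.83, 0.45, 0.42, 0 → R0 = 4.04
x·lx·mx: 0, 0, 2.68, 5.49, 1.8, 2.1, 0 → Σ = 12.07
T = 12.07 / 4.04 = 2.987624… → 2.988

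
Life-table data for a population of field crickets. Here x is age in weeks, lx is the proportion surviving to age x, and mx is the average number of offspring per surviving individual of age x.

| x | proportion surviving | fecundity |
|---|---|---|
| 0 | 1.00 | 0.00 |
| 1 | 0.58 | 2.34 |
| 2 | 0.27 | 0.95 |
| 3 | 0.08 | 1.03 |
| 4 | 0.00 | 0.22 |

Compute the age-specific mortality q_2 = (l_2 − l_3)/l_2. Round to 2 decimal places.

q_2 = (l_2 − l_3) / l_2 = (0.27 − 0.08) / 0.27
     = 0.19 / 0.27 = 0.703704… → 0.70

0.70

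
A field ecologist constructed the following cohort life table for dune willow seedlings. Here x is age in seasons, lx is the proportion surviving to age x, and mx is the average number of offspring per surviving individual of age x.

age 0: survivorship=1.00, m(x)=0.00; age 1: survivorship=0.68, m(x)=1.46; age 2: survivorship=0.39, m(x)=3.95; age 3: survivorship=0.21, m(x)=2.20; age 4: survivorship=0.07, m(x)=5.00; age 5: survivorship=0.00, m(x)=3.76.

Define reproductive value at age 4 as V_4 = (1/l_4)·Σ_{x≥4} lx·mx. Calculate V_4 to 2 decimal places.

5.00

lx·mx for x ≥ 4: 0.35, 0 → sum = 0.35
V_4 = 0.35 / l_4 = 0.35 / 0.07 = 5 → 5.00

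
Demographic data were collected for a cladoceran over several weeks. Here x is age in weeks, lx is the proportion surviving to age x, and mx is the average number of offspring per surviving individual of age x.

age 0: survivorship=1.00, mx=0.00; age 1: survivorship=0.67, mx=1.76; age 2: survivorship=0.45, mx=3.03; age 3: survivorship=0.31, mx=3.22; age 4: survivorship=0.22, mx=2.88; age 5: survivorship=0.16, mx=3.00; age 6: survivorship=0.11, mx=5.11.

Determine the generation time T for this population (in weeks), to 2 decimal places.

2.92

lx·mx: 0, 1.1792, 1.3635, 0.9982, 0.6336, 0.48, 0.5621 → R0 = 5.2166
x·lx·mx: 0, 1.1792, 2.727, 2.9946, 2.5344, 2.4, 3.3726 → Σ = 15.2078
T = 15.2078 / 5.2166 = 2.91527… → 2.92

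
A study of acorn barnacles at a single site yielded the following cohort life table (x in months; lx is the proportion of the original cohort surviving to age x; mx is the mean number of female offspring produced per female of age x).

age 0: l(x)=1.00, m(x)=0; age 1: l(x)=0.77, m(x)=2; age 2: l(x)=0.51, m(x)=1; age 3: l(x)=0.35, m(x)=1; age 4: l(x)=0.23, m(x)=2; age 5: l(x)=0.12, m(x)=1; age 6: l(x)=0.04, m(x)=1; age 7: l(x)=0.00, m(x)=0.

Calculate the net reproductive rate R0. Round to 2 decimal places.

3.02

lx·mx by age: 0, 1.54, 0.51, 0.35, 0.46, 0.12, 0.04, 0
R0 = Σ lx·mx = 3.02 → 3.02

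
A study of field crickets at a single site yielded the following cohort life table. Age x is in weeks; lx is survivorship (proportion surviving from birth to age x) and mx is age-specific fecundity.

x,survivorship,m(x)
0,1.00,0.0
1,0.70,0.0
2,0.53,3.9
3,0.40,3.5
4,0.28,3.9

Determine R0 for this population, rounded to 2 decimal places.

lx·mx by age: 0, 0, 2.067, 1.4, 1.092
R0 = Σ lx·mx = 4.559 → 4.56

4.56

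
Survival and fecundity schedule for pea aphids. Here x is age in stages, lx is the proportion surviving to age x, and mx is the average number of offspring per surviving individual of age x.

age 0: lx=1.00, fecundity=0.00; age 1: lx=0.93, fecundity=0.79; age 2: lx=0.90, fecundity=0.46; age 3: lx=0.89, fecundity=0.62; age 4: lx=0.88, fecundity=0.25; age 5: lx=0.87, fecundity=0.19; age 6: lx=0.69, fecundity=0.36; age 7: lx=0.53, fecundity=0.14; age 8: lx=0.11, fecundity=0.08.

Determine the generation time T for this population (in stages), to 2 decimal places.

lx·mx: 0, 0.7347, 0.414, 0.5518, 0.22, 0.1653, 0.2484, 0.0742, 0.0088 → R0 = 2.4172
x·lx·mx: 0, 0.7347, 0.828, 1.6554, 0.88, 0.8265, 1.4904, 0.5194, 0.0704 → Σ = 7.0048
T = 7.0048 / 2.4172 = 2.897898… → 2.90

2.90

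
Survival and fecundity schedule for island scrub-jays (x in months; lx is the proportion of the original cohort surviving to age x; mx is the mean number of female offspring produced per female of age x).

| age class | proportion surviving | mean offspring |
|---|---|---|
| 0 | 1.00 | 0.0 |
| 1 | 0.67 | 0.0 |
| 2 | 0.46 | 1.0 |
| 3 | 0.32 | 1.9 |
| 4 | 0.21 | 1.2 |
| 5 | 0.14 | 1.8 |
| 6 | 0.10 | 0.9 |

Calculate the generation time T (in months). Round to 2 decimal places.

lx·mx: 0, 0, 0.46, 0.608, 0.252, 0.252, 0.09 → R0 = 1.662
x·lx·mx: 0, 0, 0.92, 1.824, 1.008, 1.26, 0.54 → Σ = 5.552
T = 5.552 / 1.662 = 3.340554… → 3.34

3.34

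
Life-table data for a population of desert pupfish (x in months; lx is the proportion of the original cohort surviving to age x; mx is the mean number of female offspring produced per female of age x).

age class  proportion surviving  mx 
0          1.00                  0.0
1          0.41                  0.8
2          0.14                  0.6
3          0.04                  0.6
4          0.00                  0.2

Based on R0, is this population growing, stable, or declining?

R0 = Σ lx·mx = 0 + 0.328 + 0.084 + 0.024 + 0 = 0.436
R0 < 1, so the population is declining.

declining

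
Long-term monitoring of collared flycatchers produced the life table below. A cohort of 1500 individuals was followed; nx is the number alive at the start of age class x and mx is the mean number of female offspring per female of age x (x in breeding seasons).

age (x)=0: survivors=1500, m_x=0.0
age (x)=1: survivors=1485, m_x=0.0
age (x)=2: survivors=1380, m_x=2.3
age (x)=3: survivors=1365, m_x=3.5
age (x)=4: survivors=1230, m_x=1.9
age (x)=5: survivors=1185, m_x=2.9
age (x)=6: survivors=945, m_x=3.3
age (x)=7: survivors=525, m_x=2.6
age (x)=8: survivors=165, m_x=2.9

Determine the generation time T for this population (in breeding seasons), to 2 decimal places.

lx = nx/n0 = nx/1500: 1, 0.99, 0.92, 0.91, 0.82, 0.79, 0.63, 0.35, 0.11
lx·mx: 0, 0, 2.116, 3.185, 1.558, 2.291, 2.079, 0.91, 0.319 → R0 = 12.458
x·lx·mx: 0, 0, 4.232, 9.555, 6.232, 11.455, 12.474, 6.37, 2.552 → Σ = 52.87
T = 52.87 / 12.458 = 4.243859… → 4.24

4.24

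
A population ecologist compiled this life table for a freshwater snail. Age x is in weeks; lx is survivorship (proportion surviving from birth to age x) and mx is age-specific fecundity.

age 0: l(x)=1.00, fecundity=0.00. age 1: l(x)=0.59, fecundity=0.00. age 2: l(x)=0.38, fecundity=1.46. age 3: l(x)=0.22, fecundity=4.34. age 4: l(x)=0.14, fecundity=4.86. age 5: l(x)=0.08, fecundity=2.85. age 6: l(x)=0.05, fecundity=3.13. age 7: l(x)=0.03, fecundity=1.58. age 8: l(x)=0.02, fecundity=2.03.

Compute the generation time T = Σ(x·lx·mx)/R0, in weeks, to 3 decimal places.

3.542

lx·mx: 0, 0, 0.5548, 0.9548, 0.6804, 0.228, 0.1565, 0.0474, 0.0406 → R0 = 2.6625
x·lx·mx: 0, 0, 1.1096, 2.8644, 2.7216, 1.14, 0.939, 0.3318, 0.3248 → Σ = 9.4312
T = 9.4312 / 2.6625 = 3.542235… → 3.542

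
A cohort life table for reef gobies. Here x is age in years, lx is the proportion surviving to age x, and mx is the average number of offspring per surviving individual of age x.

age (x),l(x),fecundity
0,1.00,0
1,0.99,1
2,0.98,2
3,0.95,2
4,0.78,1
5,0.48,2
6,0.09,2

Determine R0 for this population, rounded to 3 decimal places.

6.770

lx·mx by age: 0, 0.99, 1.96, 1.9, 0.78, 0.96, 0.18
R0 = Σ lx·mx = 6.77 → 6.770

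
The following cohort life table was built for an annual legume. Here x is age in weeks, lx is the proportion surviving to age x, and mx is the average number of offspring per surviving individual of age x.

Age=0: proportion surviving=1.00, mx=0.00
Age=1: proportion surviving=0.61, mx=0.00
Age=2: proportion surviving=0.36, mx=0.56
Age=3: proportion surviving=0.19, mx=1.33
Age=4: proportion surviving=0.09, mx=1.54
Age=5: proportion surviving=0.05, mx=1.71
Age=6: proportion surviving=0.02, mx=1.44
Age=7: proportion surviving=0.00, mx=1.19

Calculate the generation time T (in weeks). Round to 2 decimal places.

lx·mx: 0, 0, 0.2016, 0.2527, 0.1386, 0.0855, 0.0288, 0 → R0 = 0.7072
x·lx·mx: 0, 0, 0.4032, 0.7581, 0.5544, 0.4275, 0.1728, 0 → Σ = 2.316
T = 2.316 / 0.7072 = 3.274887… → 3.27

3.27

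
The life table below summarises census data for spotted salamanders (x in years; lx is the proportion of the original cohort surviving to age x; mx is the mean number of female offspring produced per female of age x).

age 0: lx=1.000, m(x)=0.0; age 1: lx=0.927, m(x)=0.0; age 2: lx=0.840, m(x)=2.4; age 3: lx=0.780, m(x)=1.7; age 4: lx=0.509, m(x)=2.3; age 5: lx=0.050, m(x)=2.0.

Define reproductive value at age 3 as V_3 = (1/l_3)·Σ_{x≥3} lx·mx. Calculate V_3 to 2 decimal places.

3.33

lx·mx for x ≥ 3: 1.326, 1.1707, 0.1 → sum = 2.5967
V_3 = 2.5967 / l_3 = 2.5967 / 0.78 = 3.329103… → 3.33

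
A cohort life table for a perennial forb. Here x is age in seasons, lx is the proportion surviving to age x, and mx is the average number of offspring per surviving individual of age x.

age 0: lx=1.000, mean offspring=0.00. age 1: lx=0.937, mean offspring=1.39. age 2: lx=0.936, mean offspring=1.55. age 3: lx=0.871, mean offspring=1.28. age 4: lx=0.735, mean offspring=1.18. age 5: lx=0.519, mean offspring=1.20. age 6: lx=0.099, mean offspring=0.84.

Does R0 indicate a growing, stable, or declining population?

growing

R0 = Σ lx·mx = 0 + 1.30243 + 1.4508 + 1.11488 + 0.8673 + 0.6228 + 0.08316 = 5.44137
R0 > 1, so the population is growing.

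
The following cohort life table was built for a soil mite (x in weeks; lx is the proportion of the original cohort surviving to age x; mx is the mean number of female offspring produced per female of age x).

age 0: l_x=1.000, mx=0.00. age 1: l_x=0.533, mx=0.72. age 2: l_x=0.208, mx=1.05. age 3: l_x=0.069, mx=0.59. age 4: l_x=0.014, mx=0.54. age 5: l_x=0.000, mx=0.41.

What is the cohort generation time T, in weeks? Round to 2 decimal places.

1.50

lx·mx: 0, 0.38376, 0.2184, 0.04071, 0.00756, 0 → R0 = 0.65043
x·lx·mx: 0, 0.38376, 0.4368, 0.12213, 0.03024, 0 → Σ = 0.97293
T = 0.97293 / 0.65043 = 1.495826… → 1.50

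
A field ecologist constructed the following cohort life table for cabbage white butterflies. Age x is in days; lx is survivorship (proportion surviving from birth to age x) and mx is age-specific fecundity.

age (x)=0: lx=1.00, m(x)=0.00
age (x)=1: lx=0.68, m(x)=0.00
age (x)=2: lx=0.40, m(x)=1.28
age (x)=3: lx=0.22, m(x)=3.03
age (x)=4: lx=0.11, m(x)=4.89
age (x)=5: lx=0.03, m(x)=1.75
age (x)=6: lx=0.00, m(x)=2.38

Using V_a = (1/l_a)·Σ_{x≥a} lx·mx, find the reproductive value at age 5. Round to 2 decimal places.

1.75

lx·mx for x ≥ 5: 0.0525, 0 → sum = 0.0525
V_5 = 0.0525 / l_5 = 0.0525 / 0.03 = 1.75 → 1.75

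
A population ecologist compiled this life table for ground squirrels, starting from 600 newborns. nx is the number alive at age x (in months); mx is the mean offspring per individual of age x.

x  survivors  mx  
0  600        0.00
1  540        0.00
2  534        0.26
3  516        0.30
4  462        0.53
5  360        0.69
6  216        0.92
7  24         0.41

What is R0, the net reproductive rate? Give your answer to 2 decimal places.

lx = nx/n0 = nx/600: 1, 0.9, 0.89, 0.86, 0.77, 0.6, 0.36, 0.04
lx·mx by age: 0, 0, 0.2314, 0.258, 0.4081, 0.414, 0.3312, 0.0164
R0 = Σ lx·mx = 1.6591 → 1.66

1.66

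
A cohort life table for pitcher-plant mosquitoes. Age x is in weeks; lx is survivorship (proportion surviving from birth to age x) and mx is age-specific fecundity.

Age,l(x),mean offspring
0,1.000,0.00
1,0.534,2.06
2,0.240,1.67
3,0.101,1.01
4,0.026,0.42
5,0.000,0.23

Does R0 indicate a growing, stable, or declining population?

R0 = Σ lx·mx = 0 + 1.10004 + 0.4008 + 0.10201 + 0.01092 + 0 = 1.61377
R0 > 1, so the population is growing.

growing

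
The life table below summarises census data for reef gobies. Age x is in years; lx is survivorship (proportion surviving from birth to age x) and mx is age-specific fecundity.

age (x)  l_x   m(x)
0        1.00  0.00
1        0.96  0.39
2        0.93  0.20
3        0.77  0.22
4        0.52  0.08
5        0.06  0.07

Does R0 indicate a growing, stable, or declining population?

declining

R0 = Σ lx·mx = 0 + 0.3744 + 0.186 + 0.1694 + 0.0416 + 0.0042 = 0.7756
R0 < 1, so the population is declining.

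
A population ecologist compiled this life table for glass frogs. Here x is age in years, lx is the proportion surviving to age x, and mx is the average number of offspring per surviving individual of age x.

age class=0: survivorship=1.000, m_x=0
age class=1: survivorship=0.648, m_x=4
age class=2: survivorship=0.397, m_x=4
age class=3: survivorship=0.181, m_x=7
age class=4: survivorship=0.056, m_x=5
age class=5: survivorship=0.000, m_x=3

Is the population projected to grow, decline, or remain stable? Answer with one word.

R0 = Σ lx·mx = 0 + 2.592 + 1.588 + 1.267 + 0.28 + 0 = 5.727
R0 > 1, so the population is growing.

growing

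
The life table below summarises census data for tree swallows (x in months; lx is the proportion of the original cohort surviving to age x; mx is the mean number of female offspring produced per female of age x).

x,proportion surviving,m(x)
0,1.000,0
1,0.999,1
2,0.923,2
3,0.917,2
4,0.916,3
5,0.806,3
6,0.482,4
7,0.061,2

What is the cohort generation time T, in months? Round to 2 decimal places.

lx·mx: 0, 0.999, 1.846, 1.834, 2.748, 2.418, 1.928, 0.122 → R0 = 11.895
x·lx·mx: 0, 0.999, 3.692, 5.502, 10.992, 12.09, 11.568, 0.854 → Σ = 45.697
T = 45.697 / 11.895 = 3.841698… → 3.84

3.84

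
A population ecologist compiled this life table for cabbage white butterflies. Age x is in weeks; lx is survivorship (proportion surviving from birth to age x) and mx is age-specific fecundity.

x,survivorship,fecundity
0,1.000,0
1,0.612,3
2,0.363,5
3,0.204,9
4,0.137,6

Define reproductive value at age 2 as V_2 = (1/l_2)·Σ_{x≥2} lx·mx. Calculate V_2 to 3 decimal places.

12.322

lx·mx for x ≥ 2: 1.815, 1.836, 0.822 → sum = 4.473
V_2 = 4.473 / l_2 = 4.473 / 0.363 = 12.322314… → 12.322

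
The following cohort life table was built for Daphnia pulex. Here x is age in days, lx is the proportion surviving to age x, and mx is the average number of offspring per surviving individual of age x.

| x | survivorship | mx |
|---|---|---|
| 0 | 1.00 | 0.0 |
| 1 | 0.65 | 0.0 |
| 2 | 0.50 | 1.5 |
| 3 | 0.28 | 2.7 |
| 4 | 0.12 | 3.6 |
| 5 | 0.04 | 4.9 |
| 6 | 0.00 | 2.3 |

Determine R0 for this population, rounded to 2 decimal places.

2.13

lx·mx by age: 0, 0, 0.75, 0.756, 0.432, 0.196, 0
R0 = Σ lx·mx = 2.134 → 2.13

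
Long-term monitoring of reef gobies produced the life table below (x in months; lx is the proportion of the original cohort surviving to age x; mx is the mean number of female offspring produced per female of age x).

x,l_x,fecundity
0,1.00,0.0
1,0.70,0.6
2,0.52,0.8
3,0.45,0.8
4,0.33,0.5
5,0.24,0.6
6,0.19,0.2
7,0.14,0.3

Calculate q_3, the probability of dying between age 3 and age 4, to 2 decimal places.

0.27

q_3 = (l_3 − l_4) / l_3 = (0.45 − 0.33) / 0.45
     = 0.12 / 0.45 = 0.266667… → 0.27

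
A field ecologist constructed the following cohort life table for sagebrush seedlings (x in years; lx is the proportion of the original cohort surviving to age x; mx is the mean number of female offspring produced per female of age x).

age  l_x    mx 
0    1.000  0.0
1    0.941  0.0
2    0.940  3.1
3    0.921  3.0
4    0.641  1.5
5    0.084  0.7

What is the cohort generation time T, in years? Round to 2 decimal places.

2.73

lx·mx: 0, 0, 2.914, 2.763, 0.9615, 0.0588 → R0 = 6.6973
x·lx·mx: 0, 0, 5.828, 8.289, 3.846, 0.294 → Σ = 18.257
T = 18.257 / 6.6973 = 2.726024… → 2.73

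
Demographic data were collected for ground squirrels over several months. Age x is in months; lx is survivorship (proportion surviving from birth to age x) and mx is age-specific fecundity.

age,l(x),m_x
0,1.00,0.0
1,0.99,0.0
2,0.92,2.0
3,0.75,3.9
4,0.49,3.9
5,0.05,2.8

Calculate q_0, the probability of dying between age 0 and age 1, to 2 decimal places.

q_0 = (l_0 − l_1) / l_0 = (1 − 0.99) / 1
     = 0.01 / 1 = 0.01 → 0.01

0.01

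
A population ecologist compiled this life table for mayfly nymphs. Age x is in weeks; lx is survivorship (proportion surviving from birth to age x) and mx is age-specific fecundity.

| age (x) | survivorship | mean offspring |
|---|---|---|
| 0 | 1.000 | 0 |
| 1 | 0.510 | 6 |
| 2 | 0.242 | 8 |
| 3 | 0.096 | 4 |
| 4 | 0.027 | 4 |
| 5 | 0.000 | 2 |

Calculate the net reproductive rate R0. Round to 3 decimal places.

5.488

lx·mx by age: 0, 3.06, 1.936, 0.384, 0.108, 0
R0 = Σ lx·mx = 5.488 → 5.488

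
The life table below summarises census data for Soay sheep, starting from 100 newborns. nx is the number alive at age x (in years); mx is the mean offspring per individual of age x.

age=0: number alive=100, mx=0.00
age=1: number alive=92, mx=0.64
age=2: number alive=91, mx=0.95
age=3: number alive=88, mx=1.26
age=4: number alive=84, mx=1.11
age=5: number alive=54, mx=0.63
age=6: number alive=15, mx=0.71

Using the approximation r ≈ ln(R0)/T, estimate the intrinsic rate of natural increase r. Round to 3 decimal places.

lx = nx/n0 = nx/100: 1, 0.92, 0.91, 0.88, 0.84, 0.54, 0.15
R0 = Σ lx·mx = 0 + 0.5888 + 0.8645 + 1.1088 + 0.9324 + 0.3402 + 0.1065 = 3.9412
Σ x·lx·mx = 11.7138; T = 11.7138/3.9412 = 2.97214…
r ≈ ln(R0)/T = ln(3.9412)/2.97214… = 0.46145… → 0.461

0.461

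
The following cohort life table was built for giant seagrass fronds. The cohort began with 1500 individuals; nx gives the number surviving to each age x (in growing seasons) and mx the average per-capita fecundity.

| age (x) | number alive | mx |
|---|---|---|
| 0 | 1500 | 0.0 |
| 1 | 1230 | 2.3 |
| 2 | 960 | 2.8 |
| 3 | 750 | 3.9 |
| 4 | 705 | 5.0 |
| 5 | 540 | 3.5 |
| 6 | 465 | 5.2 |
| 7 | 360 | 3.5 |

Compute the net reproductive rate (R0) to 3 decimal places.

11.690

lx = nx/n0 = nx/1500: 1, 0.82, 0.64, 0.5, 0.47, 0.36, 0.31, 0.24
lx·mx by age: 0, 1.886, 1.792, 1.95, 2.35, 1.26, 1.612, 0.84
R0 = Σ lx·mx = 11.69 → 11.690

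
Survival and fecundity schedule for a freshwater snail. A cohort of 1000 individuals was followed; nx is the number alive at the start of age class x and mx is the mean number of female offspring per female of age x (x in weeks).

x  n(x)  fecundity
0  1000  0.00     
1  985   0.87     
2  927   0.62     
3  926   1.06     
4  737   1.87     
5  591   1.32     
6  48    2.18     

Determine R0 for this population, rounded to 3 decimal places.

4.676

lx = nx/n0 = nx/1000: 1, 0.985, 0.927, 0.926, 0.737, 0.591, 0.048
lx·mx by age: 0, 0.85695, 0.57474, 0.98156, 1.37819, 0.78012, 0.10464
R0 = Σ lx·mx = 4.6762 → 4.676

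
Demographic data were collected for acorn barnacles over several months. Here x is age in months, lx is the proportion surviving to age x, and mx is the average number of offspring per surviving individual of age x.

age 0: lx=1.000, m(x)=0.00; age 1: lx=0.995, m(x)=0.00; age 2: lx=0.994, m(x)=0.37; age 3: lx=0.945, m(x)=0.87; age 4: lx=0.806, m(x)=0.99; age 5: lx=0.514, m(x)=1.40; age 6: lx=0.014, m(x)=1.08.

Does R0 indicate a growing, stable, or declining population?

R0 = Σ lx·mx = 0 + 0 + 0.36778 + 0.82215 + 0.79794 + 0.7196 + 0.01512 = 2.72259
R0 > 1, so the population is growing.

growing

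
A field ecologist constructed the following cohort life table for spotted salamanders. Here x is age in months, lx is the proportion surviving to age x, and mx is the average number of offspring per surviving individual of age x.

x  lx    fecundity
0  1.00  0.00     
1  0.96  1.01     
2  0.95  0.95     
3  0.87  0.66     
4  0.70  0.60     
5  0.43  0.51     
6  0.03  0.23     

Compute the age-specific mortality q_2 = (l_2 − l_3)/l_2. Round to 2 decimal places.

0.08

q_2 = (l_2 − l_3) / l_2 = (0.95 − 0.87) / 0.95
     = 0.08 / 0.95 = 0.084211… → 0.08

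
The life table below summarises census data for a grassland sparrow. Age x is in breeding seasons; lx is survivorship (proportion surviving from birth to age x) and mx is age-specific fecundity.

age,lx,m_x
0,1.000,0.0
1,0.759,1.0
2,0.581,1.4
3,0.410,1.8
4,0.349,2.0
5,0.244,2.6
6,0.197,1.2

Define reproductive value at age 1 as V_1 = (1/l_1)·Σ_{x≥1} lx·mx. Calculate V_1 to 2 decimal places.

lx·mx for x ≥ 1: 0.759, 0.8134, 0.738, 0.698, 0.6344, 0.2364 → sum = 3.8792
V_1 = 3.8792 / l_1 = 3.8792 / 0.759 = 5.110935… → 5.11

5.11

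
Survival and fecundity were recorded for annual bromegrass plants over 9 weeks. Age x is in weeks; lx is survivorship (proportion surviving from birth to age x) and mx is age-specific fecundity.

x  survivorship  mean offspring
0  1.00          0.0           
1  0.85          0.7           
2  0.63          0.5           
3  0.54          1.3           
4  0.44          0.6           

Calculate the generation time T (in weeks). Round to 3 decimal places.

2.338

lx·mx: 0, 0.595, 0.315, 0.702, 0.264 → R0 = 1.876
x·lx·mx: 0, 0.595, 0.63, 2.106, 1.056 → Σ = 4.387
T = 4.387 / 1.876 = 2.338486… → 2.338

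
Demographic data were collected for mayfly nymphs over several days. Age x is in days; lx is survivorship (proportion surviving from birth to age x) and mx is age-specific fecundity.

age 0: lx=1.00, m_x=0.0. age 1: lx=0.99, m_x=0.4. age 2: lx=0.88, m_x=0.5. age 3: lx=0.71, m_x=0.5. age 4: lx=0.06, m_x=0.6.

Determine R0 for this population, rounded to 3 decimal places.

1.227

lx·mx by age: 0, 0.396, 0.44, 0.355, 0.036
R0 = Σ lx·mx = 1.227 → 1.227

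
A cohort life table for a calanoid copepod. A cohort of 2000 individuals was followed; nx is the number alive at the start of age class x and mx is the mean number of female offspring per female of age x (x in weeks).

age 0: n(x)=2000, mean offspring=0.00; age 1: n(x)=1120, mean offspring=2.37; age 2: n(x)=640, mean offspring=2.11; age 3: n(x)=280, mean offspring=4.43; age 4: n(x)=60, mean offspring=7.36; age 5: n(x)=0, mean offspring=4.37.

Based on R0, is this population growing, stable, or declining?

growing

lx = nx/n0 = nx/2000: 1, 0.56, 0.32, 0.14, 0.03, 0
R0 = Σ lx·mx = 0 + 1.3272 + 0.6752 + 0.6202 + 0.2208 + 0 = 2.8434
R0 > 1, so the population is growing.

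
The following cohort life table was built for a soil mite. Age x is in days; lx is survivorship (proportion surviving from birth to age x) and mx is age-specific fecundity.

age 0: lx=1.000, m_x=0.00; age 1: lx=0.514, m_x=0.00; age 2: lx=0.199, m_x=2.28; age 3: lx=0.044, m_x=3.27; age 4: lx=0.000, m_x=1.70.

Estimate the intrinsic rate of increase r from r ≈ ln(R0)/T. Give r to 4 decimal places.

-0.2298

R0 = Σ lx·mx = 0 + 0 + 0.45372 + 0.14388 + 0 = 0.5976
Σ x·lx·mx = 1.33908; T = 1.33908/0.5976 = 2.24076…
r ≈ ln(R0)/T = ln(0.5976)/2.24076… = -0.229758… → -0.2298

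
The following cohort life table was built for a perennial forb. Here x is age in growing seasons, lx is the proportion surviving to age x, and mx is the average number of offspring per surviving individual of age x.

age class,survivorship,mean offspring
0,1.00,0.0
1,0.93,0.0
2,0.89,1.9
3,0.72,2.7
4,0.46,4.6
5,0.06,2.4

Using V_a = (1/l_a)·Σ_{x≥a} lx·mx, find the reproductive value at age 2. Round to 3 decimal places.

lx·mx for x ≥ 2: 1.691, 1.944, 2.116, 0.144 → sum = 5.895
V_2 = 5.895 / l_2 = 5.895 / 0.89 = 6.623596… → 6.624

6.624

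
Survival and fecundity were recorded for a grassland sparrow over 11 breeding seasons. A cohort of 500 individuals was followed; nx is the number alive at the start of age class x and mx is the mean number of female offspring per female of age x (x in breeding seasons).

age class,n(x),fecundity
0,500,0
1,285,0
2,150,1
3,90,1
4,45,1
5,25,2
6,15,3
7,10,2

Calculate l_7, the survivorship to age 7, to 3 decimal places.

l_7 = n_7/n_0 = 10/500 = 0.02 → 0.020

0.020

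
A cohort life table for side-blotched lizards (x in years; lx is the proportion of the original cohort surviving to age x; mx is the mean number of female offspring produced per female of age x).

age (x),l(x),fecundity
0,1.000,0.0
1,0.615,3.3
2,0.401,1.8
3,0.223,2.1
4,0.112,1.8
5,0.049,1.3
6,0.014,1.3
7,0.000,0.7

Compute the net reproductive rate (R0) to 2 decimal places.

3.50

lx·mx by age: 0, 2.0295, 0.7218, 0.4683, 0.2016, 0.0637, 0.0182, 0
R0 = Σ lx·mx = 3.5031 → 3.50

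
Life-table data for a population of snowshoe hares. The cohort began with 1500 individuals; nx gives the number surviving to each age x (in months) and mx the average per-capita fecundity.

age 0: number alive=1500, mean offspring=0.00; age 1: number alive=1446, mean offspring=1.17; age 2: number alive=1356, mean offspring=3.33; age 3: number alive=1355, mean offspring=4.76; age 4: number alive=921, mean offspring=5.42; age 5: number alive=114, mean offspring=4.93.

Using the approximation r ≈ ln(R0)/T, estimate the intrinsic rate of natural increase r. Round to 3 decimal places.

0.860

lx = nx/n0 = nx/1500: 1, 0.964, 0.904, 0.90333…, 0.614, 0.076
R0 = Σ lx·mx = 0 + 1.12788 + 3.01032 + 4.29987… + 3.32788 + 0.37468 = 12.140627…
Σ x·lx·mx = 35.23304…; T = 35.23304…/12.140627… = 2.90208…
r ≈ ln(R0)/T = ln(12.140627…)/2.90208… = 0.86027… → 0.860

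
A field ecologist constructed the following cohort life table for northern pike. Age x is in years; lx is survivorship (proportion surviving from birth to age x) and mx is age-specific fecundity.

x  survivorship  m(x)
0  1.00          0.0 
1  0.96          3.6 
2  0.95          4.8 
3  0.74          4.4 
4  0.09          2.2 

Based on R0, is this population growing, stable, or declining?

R0 = Σ lx·mx = 0 + 3.456 + 4.56 + 3.256 + 0.198 = 11.47
R0 > 1, so the population is growing.

growing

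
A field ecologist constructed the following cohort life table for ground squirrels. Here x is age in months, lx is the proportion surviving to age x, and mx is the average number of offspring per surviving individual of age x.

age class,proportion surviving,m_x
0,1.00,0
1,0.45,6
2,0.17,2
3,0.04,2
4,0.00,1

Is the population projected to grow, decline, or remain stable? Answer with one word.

R0 = Σ lx·mx = 0 + 2.7 + 0.34 + 0.08 + 0 = 3.12
R0 > 1, so the population is growing.

growing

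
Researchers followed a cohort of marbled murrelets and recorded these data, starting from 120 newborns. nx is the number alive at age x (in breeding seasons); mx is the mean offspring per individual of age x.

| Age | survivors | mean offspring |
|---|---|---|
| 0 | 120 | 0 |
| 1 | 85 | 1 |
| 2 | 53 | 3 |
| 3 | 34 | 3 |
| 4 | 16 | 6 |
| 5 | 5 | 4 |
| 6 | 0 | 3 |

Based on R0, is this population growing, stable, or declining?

growing

lx = nx/n0 = nx/120: 1, 0.70833…, 0.44167…, 0.28333…, 0.13333…, 0.04167…, 0
R0 = Σ lx·mx = 0 + 0.708333… + 1.325… + 0.85… + 0.8… + 0.166667… + 0 = 3.85…
R0 > 1, so the population is growing.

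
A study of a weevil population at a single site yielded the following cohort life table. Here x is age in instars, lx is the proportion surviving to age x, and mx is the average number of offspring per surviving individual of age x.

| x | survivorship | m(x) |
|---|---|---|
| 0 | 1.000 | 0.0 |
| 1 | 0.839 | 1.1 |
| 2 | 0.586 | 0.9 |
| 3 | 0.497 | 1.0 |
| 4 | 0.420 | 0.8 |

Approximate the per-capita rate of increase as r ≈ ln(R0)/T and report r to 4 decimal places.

R0 = Σ lx·mx = 0 + 0.9229 + 0.5274 + 0.497 + 0.336 = 2.2833
Σ x·lx·mx = 4.8127; T = 4.8127/2.2833 = 2.10778…
r ≈ ln(R0)/T = ln(2.2833)/2.10778… = 0.391702… → 0.3917

0.3917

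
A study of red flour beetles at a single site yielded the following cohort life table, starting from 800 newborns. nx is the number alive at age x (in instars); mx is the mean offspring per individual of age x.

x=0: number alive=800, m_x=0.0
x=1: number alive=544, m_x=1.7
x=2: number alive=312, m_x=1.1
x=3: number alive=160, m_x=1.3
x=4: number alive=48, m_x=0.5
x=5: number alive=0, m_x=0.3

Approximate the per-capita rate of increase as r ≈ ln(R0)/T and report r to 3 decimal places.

0.404

lx = nx/n0 = nx/800: 1, 0.68, 0.39, 0.2, 0.06, 0
R0 = Σ lx·mx = 0 + 1.156 + 0.429 + 0.26 + 0.03 + 0 = 1.875
Σ x·lx·mx = 2.914; T = 2.914/1.875 = 1.55413…
r ≈ ln(R0)/T = ln(1.875)/1.55413… = 0.40448… → 0.404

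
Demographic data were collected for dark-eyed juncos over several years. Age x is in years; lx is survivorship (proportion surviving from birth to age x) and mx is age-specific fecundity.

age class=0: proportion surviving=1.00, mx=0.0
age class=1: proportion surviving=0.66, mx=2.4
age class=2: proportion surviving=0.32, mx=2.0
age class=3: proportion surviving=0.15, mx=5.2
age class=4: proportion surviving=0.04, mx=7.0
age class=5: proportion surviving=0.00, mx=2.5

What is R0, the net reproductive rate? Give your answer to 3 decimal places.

3.284

lx·mx by age: 0, 1.584, 0.64, 0.78, 0.28, 0
R0 = Σ lx·mx = 3.284 → 3.284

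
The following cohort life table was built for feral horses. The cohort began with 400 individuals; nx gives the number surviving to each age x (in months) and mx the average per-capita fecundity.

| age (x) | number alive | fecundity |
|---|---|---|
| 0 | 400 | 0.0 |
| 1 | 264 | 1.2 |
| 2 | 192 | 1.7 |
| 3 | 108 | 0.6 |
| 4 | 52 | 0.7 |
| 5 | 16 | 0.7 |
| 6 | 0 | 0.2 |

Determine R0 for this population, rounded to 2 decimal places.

lx = nx/n0 = nx/400: 1, 0.66, 0.48, 0.27, 0.13, 0.04, 0
lx·mx by age: 0, 0.792, 0.816, 0.162, 0.091, 0.028, 0
R0 = Σ lx·mx = 1.889 → 1.89

1.89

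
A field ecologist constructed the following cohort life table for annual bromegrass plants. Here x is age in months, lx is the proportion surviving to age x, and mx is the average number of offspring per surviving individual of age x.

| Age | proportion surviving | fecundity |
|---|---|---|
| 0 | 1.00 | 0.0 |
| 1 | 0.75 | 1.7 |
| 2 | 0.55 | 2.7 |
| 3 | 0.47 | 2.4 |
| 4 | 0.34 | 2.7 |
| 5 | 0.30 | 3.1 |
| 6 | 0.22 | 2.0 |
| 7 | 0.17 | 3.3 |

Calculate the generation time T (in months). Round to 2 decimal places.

lx·mx: 0, 1.275, 1.485, 1.128, 0.918, 0.93, 0.44, 0.561 → R0 = 6.737
x·lx·mx: 0, 1.275, 2.97, 3.384, 3.672, 4.65, 2.64, 3.927 → Σ = 22.518
T = 22.518 / 6.737 = 3.342437… → 3.34

3.34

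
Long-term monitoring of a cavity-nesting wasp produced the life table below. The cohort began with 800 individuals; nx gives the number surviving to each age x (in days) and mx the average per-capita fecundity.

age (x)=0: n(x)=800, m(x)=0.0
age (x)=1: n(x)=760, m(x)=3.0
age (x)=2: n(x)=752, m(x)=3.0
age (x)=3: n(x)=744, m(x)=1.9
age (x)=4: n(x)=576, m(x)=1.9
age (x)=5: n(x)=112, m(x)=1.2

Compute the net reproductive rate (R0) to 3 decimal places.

8.973

lx = nx/n0 = nx/800: 1, 0.95, 0.94, 0.93, 0.72, 0.14
lx·mx by age: 0, 2.85, 2.82, 1.767, 1.368, 0.168
R0 = Σ lx·mx = 8.973 → 8.973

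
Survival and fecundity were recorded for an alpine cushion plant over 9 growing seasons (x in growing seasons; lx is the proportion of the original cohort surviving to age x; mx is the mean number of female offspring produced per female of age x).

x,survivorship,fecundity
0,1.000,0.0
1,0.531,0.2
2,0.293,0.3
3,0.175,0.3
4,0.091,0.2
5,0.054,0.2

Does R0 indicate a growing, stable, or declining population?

R0 = Σ lx·mx = 0 + 0.1062 + 0.0879 + 0.0525 + 0.0182 + 0.0108 = 0.2756
R0 < 1, so the population is declining.

declining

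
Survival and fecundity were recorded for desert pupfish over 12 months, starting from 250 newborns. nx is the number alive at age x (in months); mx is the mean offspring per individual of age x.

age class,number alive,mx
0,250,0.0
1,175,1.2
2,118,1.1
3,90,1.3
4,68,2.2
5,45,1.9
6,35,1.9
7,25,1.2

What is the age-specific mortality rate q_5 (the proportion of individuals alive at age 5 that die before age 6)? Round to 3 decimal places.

lx = nx/n0 = nx/250: 1, 0.7, 0.472, 0.36, 0.272, 0.18, 0.14, 0.1
q_5 = (l_5 − l_6) / l_5 = (0.18 − 0.14) / 0.18
     = 0.04 / 0.18 = 0.222222… → 0.222

0.222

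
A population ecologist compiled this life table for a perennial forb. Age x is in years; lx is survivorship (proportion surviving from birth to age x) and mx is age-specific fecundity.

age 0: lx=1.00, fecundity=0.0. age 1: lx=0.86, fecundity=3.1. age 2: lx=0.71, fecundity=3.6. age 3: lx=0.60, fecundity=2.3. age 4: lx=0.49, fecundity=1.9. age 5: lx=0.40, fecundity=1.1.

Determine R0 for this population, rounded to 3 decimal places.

lx·mx by age: 0, 2.666, 2.556, 1.38, 0.931, 0.44
R0 = Σ lx·mx = 7.973 → 7.973

7.973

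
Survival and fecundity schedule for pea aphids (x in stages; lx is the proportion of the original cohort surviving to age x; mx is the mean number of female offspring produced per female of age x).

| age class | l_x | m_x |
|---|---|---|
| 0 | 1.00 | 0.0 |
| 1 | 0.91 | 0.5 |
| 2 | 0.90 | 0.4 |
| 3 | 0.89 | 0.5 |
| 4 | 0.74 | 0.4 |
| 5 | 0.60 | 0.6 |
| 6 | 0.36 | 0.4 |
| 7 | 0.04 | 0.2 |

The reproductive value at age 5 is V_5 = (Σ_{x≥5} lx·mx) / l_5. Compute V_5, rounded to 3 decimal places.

0.853

lx·mx for x ≥ 5: 0.36, 0.144, 0.008 → sum = 0.512
V_5 = 0.512 / l_5 = 0.512 / 0.6 = 0.853333… → 0.853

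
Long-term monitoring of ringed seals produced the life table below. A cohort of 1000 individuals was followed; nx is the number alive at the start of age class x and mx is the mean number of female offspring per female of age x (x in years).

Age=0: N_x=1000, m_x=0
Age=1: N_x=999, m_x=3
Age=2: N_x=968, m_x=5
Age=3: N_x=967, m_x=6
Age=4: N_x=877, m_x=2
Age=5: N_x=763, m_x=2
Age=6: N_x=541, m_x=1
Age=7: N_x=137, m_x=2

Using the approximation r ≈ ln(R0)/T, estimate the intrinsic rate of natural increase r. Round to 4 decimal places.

lx = nx/n0 = nx/1000: 1, 0.999, 0.968, 0.967, 0.877, 0.763, 0.541, 0.137
R0 = Σ lx·mx = 0 + 2.997 + 4.84 + 5.802 + 1.754 + 1.526 + 0.541 + 0.274 = 17.734
Σ x·lx·mx = 49.893; T = 49.893/17.734 = 2.81341…
r ≈ ln(R0)/T = ln(17.734)/2.81341… = 1.022064… → 1.0221

1.0221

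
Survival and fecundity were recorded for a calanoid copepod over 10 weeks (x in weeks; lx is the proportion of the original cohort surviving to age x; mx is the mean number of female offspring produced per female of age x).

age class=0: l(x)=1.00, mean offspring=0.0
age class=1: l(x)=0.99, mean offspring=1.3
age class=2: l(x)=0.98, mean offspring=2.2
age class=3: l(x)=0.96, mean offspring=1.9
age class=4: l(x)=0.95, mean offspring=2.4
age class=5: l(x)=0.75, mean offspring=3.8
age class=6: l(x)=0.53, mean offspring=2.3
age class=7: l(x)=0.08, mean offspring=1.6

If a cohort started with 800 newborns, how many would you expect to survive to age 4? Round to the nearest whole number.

Expected survivors = N0 · l_4 = 800 × 0.95 = 760 → 760

760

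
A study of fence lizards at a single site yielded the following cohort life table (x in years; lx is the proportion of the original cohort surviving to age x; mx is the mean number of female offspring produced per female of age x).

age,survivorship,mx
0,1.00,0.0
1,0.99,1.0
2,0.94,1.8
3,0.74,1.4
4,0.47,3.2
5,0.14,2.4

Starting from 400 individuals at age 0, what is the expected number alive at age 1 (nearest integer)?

Expected survivors = N0 · l_1 = 400 × 0.99 = 396 → 396

396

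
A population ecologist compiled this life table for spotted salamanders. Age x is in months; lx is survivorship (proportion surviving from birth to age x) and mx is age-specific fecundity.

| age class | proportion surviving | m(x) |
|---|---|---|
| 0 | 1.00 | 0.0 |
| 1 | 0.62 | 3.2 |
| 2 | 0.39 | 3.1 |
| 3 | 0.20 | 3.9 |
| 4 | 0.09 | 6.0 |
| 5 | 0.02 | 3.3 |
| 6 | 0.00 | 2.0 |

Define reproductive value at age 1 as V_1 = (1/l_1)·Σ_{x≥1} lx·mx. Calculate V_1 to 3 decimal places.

7.385

lx·mx for x ≥ 1: 1.984, 1.209, 0.78, 0.54, 0.066, 0 → sum = 4.579
V_1 = 4.579 / l_1 = 4.579 / 0.62 = 7.385484… → 7.385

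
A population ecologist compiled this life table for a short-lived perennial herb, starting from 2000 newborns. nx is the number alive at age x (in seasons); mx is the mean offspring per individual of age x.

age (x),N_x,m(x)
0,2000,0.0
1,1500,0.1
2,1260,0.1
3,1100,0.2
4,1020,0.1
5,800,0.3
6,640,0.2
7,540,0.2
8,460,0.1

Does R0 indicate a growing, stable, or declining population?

lx = nx/n0 = nx/2000: 1, 0.75, 0.63, 0.55, 0.51, 0.4, 0.32, 0.27, 0.23
R0 = Σ lx·mx = 0 + 0.075 + 0.063 + 0.11 + 0.051 + 0.12 + 0.064 + 0.054 + 0.023 = 0.56
R0 < 1, so the population is declining.

declining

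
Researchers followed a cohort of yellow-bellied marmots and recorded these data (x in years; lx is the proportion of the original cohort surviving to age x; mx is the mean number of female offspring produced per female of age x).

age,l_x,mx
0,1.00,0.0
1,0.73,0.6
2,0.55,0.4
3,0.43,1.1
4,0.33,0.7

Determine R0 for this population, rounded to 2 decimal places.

1.36

lx·mx by age: 0, 0.438, 0.22, 0.473, 0.231
R0 = Σ lx·mx = 1.362 → 1.36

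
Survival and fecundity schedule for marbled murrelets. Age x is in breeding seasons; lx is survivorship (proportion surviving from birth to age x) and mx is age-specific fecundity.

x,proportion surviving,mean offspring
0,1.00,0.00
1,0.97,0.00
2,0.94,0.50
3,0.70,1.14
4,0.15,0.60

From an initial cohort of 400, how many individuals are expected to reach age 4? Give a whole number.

60

Expected survivors = N0 · l_4 = 400 × 0.15 = 60 → 60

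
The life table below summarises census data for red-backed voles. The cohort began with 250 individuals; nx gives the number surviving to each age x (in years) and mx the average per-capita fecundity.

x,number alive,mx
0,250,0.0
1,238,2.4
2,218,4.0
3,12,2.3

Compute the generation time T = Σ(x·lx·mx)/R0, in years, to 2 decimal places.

1.63

lx = nx/n0 = nx/250: 1, 0.952, 0.872, 0.048
lx·mx: 0, 2.2848, 3.488, 0.1104 → R0 = 5.8832
x·lx·mx: 0, 2.2848, 6.976, 0.3312 → Σ = 9.592
T = 9.592 / 5.8832 = 1.630405… → 1.63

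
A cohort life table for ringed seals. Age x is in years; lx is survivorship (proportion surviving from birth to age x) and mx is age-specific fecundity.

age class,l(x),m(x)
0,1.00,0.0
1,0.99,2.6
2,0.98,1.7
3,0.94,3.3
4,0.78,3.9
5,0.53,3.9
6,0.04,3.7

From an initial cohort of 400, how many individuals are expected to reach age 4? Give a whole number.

312

Expected survivors = N0 · l_4 = 400 × 0.78 = 312 → 312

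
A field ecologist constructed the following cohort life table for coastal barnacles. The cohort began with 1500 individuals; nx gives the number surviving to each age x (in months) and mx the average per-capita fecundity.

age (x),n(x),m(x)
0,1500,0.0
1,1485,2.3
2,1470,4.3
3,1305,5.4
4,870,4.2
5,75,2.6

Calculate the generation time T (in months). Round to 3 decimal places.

lx = nx/n0 = nx/1500: 1, 0.99, 0.98, 0.87, 0.58, 0.05
lx·mx: 0, 2.277, 4.214, 4.698, 2.436, 0.13 → R0 = 13.755
x·lx·mx: 0, 2.277, 8.428, 14.094, 9.744, 0.65 → Σ = 35.193
T = 35.193 / 13.755 = 2.558561… → 2.559

2.559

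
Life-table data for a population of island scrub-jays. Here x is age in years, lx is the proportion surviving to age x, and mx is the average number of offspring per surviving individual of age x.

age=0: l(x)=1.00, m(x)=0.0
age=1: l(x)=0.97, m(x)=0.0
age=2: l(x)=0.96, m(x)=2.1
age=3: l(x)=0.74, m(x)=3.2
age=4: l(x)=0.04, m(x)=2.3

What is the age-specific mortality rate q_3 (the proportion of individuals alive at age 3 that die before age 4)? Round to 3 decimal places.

q_3 = (l_3 − l_4) / l_3 = (0.74 − 0.04) / 0.74
     = 0.7 / 0.74 = 0.945946… → 0.946

0.946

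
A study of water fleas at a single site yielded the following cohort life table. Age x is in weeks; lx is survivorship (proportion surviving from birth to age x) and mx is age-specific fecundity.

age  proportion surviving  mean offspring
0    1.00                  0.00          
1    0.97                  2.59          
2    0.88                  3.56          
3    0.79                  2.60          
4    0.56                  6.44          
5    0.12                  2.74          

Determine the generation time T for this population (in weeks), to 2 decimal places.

lx·mx: 0, 2.5123, 3.1328, 2.054, 3.6064, 0.3288 → R0 = 11.6343
x·lx·mx: 0, 2.5123, 6.2656, 6.162, 14.4256, 1.644 → Σ = 31.0095
T = 31.0095 / 11.6343 = 2.665352… → 2.67

2.67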